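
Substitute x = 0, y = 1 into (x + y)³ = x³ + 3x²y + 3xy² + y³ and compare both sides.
LHS = (0 + 1)³ = 1
RHS = 0³ + 3·0²·1 + 3·0·1² + 1³ = 1

LHS = RHS: the two sides agree.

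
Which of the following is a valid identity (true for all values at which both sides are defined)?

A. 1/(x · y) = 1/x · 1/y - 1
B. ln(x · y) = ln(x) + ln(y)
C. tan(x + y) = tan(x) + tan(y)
A: fails at (2, 5) — LHS = 1/10, RHS = -9/10.
B: holds — e.g. at (1, 5), both sides equal ln(5) ≈ 1.609.
C: fails at (4, 4) — LHS = tan(8) ≈ -6.8, RHS = 2·tan(4) ≈ 2.316.

Answer: B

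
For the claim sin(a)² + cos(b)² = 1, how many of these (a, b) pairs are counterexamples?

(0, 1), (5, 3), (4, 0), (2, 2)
Testing each pair:
(0, 1): LHS = cos(1)² ≈ 0.2919, RHS = 1 → counterexample
(5, 3): LHS = sin(5)² + cos(3)² ≈ 1.9, RHS = 1 → counterexample
(4, 0): LHS = sin(4)² + 1 ≈ 1.573, RHS = 1 → counterexample
(2, 2): LHS = cos(2)² + sin(2)² = 1, RHS = 1 → satisfies claim

That makes 3 counterexamples.

Answer: 3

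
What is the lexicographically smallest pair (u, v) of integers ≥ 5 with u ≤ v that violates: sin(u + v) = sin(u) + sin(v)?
(u, v) = (5, 5)

Substituting (5, 5) into the claim:
LHS = sin(5 + 5) = sin(10) ≈ -0.544
RHS = sin(5) + sin(5) = 2·sin(5) ≈ -1.918

Since LHS ≠ RHS, this pair disproves the claim, and no lexicographically smaller pair (u ≤ v, integers ≥ 5) does.

For instance (7, 7) is also a counterexample (LHS = sin(14) ≈ 0.9906, RHS = 2·sin(7) ≈ 1.314), but it's lexicographically larger.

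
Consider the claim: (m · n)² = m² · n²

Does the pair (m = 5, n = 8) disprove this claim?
No

Substituting m = 5, n = 8:
LHS = (5 · 8)² = 1600
RHS = 5² · 8² = 1600

The sides agree, so this pair does not disprove the claim.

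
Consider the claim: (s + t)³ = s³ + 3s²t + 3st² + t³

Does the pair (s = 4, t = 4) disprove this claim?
No

Substituting s = 4, t = 4:
LHS = (4 + 4)³ = 512
RHS = 4³ + 3·4²·4 + 3·4·4² + 4³ = 512

The sides agree, so this pair does not disprove the claim.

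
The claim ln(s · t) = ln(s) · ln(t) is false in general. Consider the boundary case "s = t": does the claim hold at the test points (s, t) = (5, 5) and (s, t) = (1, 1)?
Only at (1, 1)

At (5, 5): LHS = ln(25) ≈ 3.219 ≠ RHS = ln(5)² ≈ 2.59
At (1, 1): LHS = 0, RHS = 0 → equal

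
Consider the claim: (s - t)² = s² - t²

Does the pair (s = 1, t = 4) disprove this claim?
Substituting s = 1, t = 4:
LHS = (1 - 4)² = 9
RHS = 1² - 4² = -15

Since LHS ≠ RHS, this pair disproves the claim.

Answer: Yes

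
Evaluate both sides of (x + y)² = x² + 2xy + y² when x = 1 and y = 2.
LHS = (1 + 2)² = 9
RHS = 1² + 2·1·2 + 2² = 9

LHS = RHS: the two sides agree.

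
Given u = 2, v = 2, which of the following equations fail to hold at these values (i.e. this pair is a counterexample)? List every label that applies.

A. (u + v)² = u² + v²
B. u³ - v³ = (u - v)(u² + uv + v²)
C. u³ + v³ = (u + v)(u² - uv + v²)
A

Evaluating each claim at the given values:
A. LHS = 16, RHS = 8 → fails here (LHS ≠ RHS)
B. LHS = 0, RHS = 0 → holds here (LHS = RHS)
C. LHS = 16, RHS = 16 → holds here (LHS = RHS)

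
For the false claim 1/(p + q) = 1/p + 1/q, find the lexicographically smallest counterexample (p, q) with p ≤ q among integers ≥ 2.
Substituting (2, 2) into the claim:
LHS = 1/(2 + 2) = 1/4
RHS = 1/2 + 1/2 = 1

Since LHS ≠ RHS, this pair disproves the claim, and no lexicographically smaller pair (p ≤ q, integers ≥ 2) does.

For instance (3, 6) is also a counterexample (LHS = 1/9, RHS = 1/2), but it's lexicographically larger.

Answer: (p, q) = (2, 2)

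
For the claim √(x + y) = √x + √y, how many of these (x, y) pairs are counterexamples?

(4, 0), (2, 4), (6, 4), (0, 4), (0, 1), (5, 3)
3

Testing each pair:
(4, 0): LHS = 2, RHS = 2 → satisfies claim
(2, 4): LHS = √(6) ≈ 2.449, RHS = √(2) + 2 ≈ 3.414 → counterexample
(6, 4): LHS = √(10) ≈ 3.162, RHS = 2 + √(6) ≈ 4.449 → counterexample
(0, 4): LHS = 2, RHS = 2 → satisfies claim
(0, 1): LHS = 1, RHS = 1 → satisfies claim
(5, 3): LHS = 2·√(2) ≈ 2.828, RHS = √(3) + √(5) ≈ 3.968 → counterexample

That makes 3 counterexamples.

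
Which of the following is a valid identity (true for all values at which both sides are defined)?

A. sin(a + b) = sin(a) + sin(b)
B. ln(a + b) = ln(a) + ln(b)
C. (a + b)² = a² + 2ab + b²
A: fails at (3, 7) — LHS = sin(10) ≈ -0.544, RHS = sin(3) + sin(7) ≈ 0.7981.
B: fails at (3, 7) — LHS = ln(10) ≈ 2.303, RHS = ln(3) + ln(7) ≈ 3.045.
C: holds — e.g. at (3, 5), both sides equal 64.

Answer: C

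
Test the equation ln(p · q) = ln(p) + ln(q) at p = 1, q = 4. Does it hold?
Holds

Substituting p = 1, q = 4:

LHS = ln(1 · 4) = ln(4) ≈ 1.386
RHS = ln(1) + ln(4) = ln(4) ≈ 1.386

LHS = RHS, so the equation holds at this point.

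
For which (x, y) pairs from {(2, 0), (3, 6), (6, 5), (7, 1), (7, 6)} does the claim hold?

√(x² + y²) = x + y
(2, 0)

Testing each pair:
(2, 0): LHS = 2, RHS = 2 → holds
(3, 6): LHS = 3·√(5) ≈ 6.708, RHS = 9 → fails
(6, 5): LHS = √(61) ≈ 7.81, RHS = 11 → fails
(7, 1): LHS = 5·√(2) ≈ 7.071, RHS = 8 → fails
(7, 6): LHS = √(85) ≈ 9.22, RHS = 13 → fails

1 of 5 pairs satisfies the claim.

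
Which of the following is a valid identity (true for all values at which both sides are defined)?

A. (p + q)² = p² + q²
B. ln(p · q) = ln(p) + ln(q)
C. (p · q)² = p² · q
A: fails at (4, 4) — LHS = 64, RHS = 32.
B: holds — e.g. at (1, 1), both sides equal 0.
C: fails at (3, 5) — LHS = 225, RHS = 45.

Answer: B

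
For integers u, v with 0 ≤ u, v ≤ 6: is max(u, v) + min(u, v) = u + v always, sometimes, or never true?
The identity holds for every pair in the range. For instance at (u, v) = (6, 6): both sides equal 12.

Answer: Always true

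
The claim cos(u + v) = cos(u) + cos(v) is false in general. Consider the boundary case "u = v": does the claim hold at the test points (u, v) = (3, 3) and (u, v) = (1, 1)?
At (3, 3): LHS = cos(6) ≈ 0.9602 ≠ RHS = 2·cos(3) ≈ -1.98
At (1, 1): LHS = cos(2) ≈ -0.4161 ≠ RHS = 2·cos(1) ≈ 1.081

Answer: No, fails at both test points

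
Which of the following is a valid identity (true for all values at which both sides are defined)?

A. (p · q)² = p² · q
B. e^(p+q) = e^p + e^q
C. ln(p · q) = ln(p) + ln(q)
A: fails at (2, 5) — LHS = 100, RHS = 20.
B: fails at (2, 2) — LHS = e^4 ≈ 54.6, RHS = 2·e^2 ≈ 14.78.
C: holds — e.g. at (6, 7), both sides equal ln(42) ≈ 3.738.

Answer: C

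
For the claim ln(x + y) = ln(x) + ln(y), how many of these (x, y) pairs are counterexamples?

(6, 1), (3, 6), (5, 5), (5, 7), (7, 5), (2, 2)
5

Testing each pair:
(6, 1): LHS = ln(7) ≈ 1.946, RHS = ln(6) ≈ 1.792 → counterexample
(3, 6): LHS = ln(9) ≈ 2.197, RHS = ln(3) + ln(6) ≈ 2.89 → counterexample
(5, 5): LHS = ln(10) ≈ 2.303, RHS = 2·ln(5) ≈ 3.219 → counterexample
(5, 7): LHS = ln(12) ≈ 2.485, RHS = ln(5) + ln(7) ≈ 3.555 → counterexample
(7, 5): LHS = ln(12) ≈ 2.485, RHS = ln(5) + ln(7) ≈ 3.555 → counterexample
(2, 2): LHS = ln(4) ≈ 1.386, RHS = 2·ln(2) ≈ 1.386 → satisfies claim

That makes 5 counterexamples.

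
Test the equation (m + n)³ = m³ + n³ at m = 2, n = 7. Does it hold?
Fails

Substituting m = 2, n = 7:

LHS = (2 + 7)³ = 729
RHS = 2³ + 7³ = 351

LHS ≠ RHS, so the equation does not hold at this point.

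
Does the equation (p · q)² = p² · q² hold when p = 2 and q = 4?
Substituting p = 2, q = 4:

LHS = (2 · 4)² = 64
RHS = 2² · 4² = 64

LHS = RHS, so the equation holds at this point.

Answer: Holds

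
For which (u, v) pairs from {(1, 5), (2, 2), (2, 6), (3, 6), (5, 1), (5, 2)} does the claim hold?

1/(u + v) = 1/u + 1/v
None

Testing each pair:
(1, 5): LHS = 1/6, RHS = 6/5 → fails
(2, 2): LHS = 1/4, RHS = 1 → fails
(2, 6): LHS = 1/8, RHS = 2/3 → fails
(3, 6): LHS = 1/9, RHS = 1/2 → fails
(5, 1): LHS = 1/6, RHS = 6/5 → fails
(5, 2): LHS = 1/7, RHS = 7/10 → fails

No pair satisfies the claim.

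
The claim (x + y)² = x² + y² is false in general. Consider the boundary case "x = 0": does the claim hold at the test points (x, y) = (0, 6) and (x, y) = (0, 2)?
At (0, 6): LHS = 36, RHS = 36 → equal
At (0, 2): LHS = 4, RHS = 4 → equal

So the claim does hold at both of these boundary points, even though it is not an identity.

Answer: Yes, holds at both test points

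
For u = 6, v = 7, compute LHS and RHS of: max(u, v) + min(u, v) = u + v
LHS = max(6, 7) + min(6, 7) = 13
RHS = 6 + 7 = 13

LHS = RHS: the two sides agree.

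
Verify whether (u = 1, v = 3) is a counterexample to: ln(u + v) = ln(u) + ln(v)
Substituting u = 1, v = 3:
LHS = ln(1 + 3) = ln(4) ≈ 1.386
RHS = ln(1) + ln(3) = ln(3) ≈ 1.099

Since LHS ≠ RHS, this pair disproves the claim.

Answer: Yes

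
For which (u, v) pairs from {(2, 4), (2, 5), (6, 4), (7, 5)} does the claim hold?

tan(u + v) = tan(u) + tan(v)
Testing each pair:
(2, 4): LHS = tan(6) ≈ -0.291, RHS = tan(2) + tan(4) ≈ -1.027 → fails
(2, 5): LHS = tan(7) ≈ 0.8714, RHS = tan(5) + tan(2) ≈ -5.566 → fails
(6, 4): LHS = tan(10) ≈ 0.6484, RHS = tan(6) + tan(4) ≈ 0.8668 → fails
(7, 5): LHS = tan(12) ≈ -0.6359, RHS = tan(5) + tan(7) ≈ -2.509 → fails

No pair satisfies the claim.

Answer: None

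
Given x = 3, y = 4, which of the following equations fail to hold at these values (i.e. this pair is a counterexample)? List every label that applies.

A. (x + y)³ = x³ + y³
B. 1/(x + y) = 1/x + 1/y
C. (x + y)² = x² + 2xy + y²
Evaluating each claim at the given values:
A. LHS = 343, RHS = 91 → fails here (LHS ≠ RHS)
B. LHS = 1/7, RHS = 7/12 → fails here (LHS ≠ RHS)
C. LHS = 49, RHS = 49 → holds here (LHS = RHS)

Answer: A, B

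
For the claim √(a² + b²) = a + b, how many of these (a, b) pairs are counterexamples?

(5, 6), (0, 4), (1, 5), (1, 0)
2

Testing each pair:
(5, 6): LHS = √(61) ≈ 7.81, RHS = 11 → counterexample
(0, 4): LHS = 4, RHS = 4 → satisfies claim
(1, 5): LHS = √(26) ≈ 5.099, RHS = 6 → counterexample
(1, 0): LHS = 1, RHS = 1 → satisfies claim

That makes 2 counterexamples.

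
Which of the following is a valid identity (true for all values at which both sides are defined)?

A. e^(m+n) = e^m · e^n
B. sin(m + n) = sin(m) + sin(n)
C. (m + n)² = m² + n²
A

A: holds — e.g. at (3, 4), both sides equal e^7 ≈ 1097.
B: fails at (2, 2) — LHS = sin(4) ≈ -0.7568, RHS = 2·sin(2) ≈ 1.819.
C: fails at (1, 1) — LHS = 4, RHS = 2.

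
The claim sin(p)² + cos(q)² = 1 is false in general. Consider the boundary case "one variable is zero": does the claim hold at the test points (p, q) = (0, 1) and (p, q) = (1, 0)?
No, fails at both test points

At (0, 1): LHS = cos(1)² ≈ 0.2919 ≠ RHS = 1
At (1, 0): LHS = sin(1)² + 1 ≈ 1.708 ≠ RHS = 1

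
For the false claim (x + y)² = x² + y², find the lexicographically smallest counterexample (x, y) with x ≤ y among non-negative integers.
Substituting (1, 1) into the claim:
LHS = (1 + 1)² = 4
RHS = 1² + 1² = 2

Since LHS ≠ RHS, this pair disproves the claim, and no lexicographically smaller pair (x ≤ y, non-negative integers) does.

For instance (2, 7) is also a counterexample (LHS = 81, RHS = 53), but it's lexicographically larger.

Answer: (x, y) = (1, 1)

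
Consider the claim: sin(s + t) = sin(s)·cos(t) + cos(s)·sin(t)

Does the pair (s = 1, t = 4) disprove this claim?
Substituting s = 1, t = 4:
LHS = sin(1 + 4) = sin(5) ≈ -0.9589
RHS = sin(1)·cos(4) + cos(1)·sin(4) = sin(1)·cos(4) + sin(4)·cos(1) ≈ -0.9589

The sides agree, so this pair does not disprove the claim.

Answer: No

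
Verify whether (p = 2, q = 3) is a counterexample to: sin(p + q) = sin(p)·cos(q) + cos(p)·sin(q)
No

Substituting p = 2, q = 3:
LHS = sin(2 + 3) = sin(5) ≈ -0.9589
RHS = sin(2)·cos(3) + cos(2)·sin(3) = sin(2)·cos(3) + sin(3)·cos(2) ≈ -0.9589

The sides agree, so this pair does not disprove the claim.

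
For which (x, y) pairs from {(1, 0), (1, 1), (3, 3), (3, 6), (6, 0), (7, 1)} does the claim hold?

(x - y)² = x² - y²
Testing each pair:
(1, 0): LHS = 1, RHS = 1 → holds
(1, 1): LHS = 0, RHS = 0 → holds
(3, 3): LHS = 0, RHS = 0 → holds
(3, 6): LHS = 9, RHS = -27 → fails
(6, 0): LHS = 36, RHS = 36 → holds
(7, 1): LHS = 36, RHS = 48 → fails

4 of 6 pairs satisfy the claim.

Answer: (1, 0), (1, 1), (3, 3), (6, 0)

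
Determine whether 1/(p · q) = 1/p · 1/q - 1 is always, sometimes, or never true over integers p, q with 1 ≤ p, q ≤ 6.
Never true

The claim fails for every pair in the range. For instance at (p, q) = (4, 1): LHS = 1/4, RHS = -3/4.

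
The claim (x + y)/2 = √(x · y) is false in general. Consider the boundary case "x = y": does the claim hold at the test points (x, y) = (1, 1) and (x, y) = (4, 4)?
At (1, 1): LHS = 1, RHS = 1 → equal
At (4, 4): LHS = 4, RHS = 4 → equal

So the claim does hold at both of these boundary points, even though it is not an identity.

Answer: Yes, holds at both test points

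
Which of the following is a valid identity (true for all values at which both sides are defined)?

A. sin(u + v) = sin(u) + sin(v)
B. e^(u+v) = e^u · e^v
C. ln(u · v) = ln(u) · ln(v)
A: fails at (6, 7) — LHS = sin(13) ≈ 0.4202, RHS = sin(6) + sin(7) ≈ 0.3776.
B: holds — e.g. at (3, 4), both sides equal e^7 ≈ 1097.
C: fails at (4, 6) — LHS = ln(24) ≈ 3.178, RHS = ln(4)·ln(6) ≈ 2.484.

Answer: B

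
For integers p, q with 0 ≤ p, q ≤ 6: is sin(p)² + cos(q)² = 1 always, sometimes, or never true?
It holds at (p, q) = (1, 1) (both sides equal 1), but fails at (p, q) = (6, 4) (LHS = sin(6)² + cos(4)² ≈ 0.5053, RHS = 1).

Answer: Sometimes true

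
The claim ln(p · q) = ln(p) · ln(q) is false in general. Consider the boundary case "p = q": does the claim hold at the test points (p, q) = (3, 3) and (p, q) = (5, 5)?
At (3, 3): LHS = ln(9) ≈ 2.197 ≠ RHS = ln(3)² ≈ 1.207
At (5, 5): LHS = ln(25) ≈ 3.219 ≠ RHS = ln(5)² ≈ 2.59

Answer: No, fails at both test points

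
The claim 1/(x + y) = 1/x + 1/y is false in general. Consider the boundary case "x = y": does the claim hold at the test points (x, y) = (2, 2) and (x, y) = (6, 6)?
At (2, 2): LHS = 1/4 ≠ RHS = 1
At (6, 6): LHS = 1/12 ≠ RHS = 1/3

Answer: No, fails at both test points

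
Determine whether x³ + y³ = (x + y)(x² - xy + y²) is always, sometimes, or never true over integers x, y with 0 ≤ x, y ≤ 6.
The identity holds for every pair in the range. For instance at (x, y) = (5, 0): both sides equal 125.

Answer: Always true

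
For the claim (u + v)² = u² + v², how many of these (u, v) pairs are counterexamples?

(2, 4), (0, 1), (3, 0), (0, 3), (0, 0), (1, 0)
Testing each pair:
(2, 4): LHS = 36, RHS = 20 → counterexample
(0, 1): LHS = 1, RHS = 1 → satisfies claim
(3, 0): LHS = 9, RHS = 9 → satisfies claim
(0, 3): LHS = 9, RHS = 9 → satisfies claim
(0, 0): LHS = 0, RHS = 0 → satisfies claim
(1, 0): LHS = 1, RHS = 1 → satisfies claim

That makes 1 counterexample.

Answer: 1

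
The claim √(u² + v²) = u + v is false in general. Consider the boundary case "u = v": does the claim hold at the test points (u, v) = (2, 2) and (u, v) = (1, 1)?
At (2, 2): LHS = 2·√(2) ≈ 2.828 ≠ RHS = 4
At (1, 1): LHS = √(2) ≈ 1.414 ≠ RHS = 2

Answer: No, fails at both test points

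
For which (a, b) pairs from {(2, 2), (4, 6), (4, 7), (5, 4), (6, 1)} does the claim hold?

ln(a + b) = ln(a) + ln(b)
(2, 2)

Testing each pair:
(2, 2): LHS = ln(4) ≈ 1.386, RHS = 2·ln(2) ≈ 1.386 → holds
(4, 6): LHS = ln(10) ≈ 2.303, RHS = ln(4) + ln(6) ≈ 3.178 → fails
(4, 7): LHS = ln(11) ≈ 2.398, RHS = ln(4) + ln(7) ≈ 3.332 → fails
(5, 4): LHS = ln(9) ≈ 2.197, RHS = ln(4) + ln(5) ≈ 2.996 → fails
(6, 1): LHS = ln(7) ≈ 1.946, RHS = ln(6) ≈ 1.792 → fails

1 of 5 pairs satisfies the claim.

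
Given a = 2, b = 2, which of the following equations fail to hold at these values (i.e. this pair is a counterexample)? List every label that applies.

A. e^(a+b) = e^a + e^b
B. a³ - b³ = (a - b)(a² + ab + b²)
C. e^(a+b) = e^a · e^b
A

Evaluating each claim at the given values:
A. LHS = e^4 ≈ 54.6, RHS = 2·e^2 ≈ 14.78 → fails here (LHS ≠ RHS)
B. LHS = 0, RHS = 0 → holds here (LHS = RHS)
C. LHS = e^4 ≈ 54.6, RHS = e^4 ≈ 54.6 → holds here (LHS = RHS)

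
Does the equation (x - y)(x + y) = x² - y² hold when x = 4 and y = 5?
Substituting x = 4, y = 5:

LHS = (4 - 5)(4 + 5) = -9
RHS = 4² - 5² = -9

LHS = RHS, so the equation holds at this point.

Answer: Holds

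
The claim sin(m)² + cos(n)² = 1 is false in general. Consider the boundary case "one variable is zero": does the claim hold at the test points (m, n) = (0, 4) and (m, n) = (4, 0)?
At (0, 4): LHS = cos(4)² ≈ 0.4272 ≠ RHS = 1
At (4, 0): LHS = sin(4)² + 1 ≈ 1.573 ≠ RHS = 1

Answer: No, fails at both test points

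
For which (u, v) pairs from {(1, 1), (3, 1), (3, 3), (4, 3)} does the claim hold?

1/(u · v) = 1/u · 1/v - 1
Testing each pair:
(1, 1): LHS = 1, RHS = 0 → fails
(3, 1): LHS = 1/3, RHS = -2/3 → fails
(3, 3): LHS = 1/9, RHS = -8/9 → fails
(4, 3): LHS = 1/12, RHS = -11/12 → fails

No pair satisfies the claim.

Answer: None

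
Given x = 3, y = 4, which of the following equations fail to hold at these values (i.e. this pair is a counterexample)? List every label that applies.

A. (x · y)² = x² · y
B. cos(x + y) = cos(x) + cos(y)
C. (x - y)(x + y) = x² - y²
Evaluating each claim at the given values:
A. LHS = 144, RHS = 36 → fails here (LHS ≠ RHS)
B. LHS = cos(7) ≈ 0.7539, RHS = cos(3) + cos(4) ≈ -1.644 → fails here (LHS ≠ RHS)
C. LHS = -7, RHS = -7 → holds here (LHS = RHS)

Answer: A, B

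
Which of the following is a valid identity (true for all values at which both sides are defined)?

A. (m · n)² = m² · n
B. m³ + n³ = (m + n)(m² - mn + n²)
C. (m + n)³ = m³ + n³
A: fails at (2, 2) — LHS = 16, RHS = 8.
B: holds — e.g. at (1, 4), both sides equal 65.
C: fails at (1, 1) — LHS = 8, RHS = 2.

Answer: B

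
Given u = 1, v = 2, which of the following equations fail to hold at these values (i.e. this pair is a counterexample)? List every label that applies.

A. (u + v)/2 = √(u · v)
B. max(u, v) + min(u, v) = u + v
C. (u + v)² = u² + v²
Evaluating each claim at the given values:
A. LHS = 3/2, RHS = √(2) ≈ 1.414 → fails here (LHS ≠ RHS)
B. LHS = 3, RHS = 3 → holds here (LHS = RHS)
C. LHS = 9, RHS = 5 → fails here (LHS ≠ RHS)

Answer: A, C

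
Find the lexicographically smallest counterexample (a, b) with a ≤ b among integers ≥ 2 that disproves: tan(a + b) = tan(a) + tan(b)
(a, b) = (2, 2)

Substituting (2, 2) into the claim:
LHS = tan(2 + 2) = tan(4) ≈ 1.158
RHS = tan(2) + tan(2) = 2·tan(2) ≈ -4.37

Since LHS ≠ RHS, this pair disproves the claim, and no lexicographically smaller pair (a ≤ b, integers ≥ 2) does.

For instance (3, 7) is also a counterexample (LHS = tan(10) ≈ 0.6484, RHS = tan(3) + tan(7) ≈ 0.7289), but it's lexicographically larger.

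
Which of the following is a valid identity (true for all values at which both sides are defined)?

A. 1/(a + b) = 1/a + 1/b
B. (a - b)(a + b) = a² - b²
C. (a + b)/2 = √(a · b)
B

A: fails at (3, 4) — LHS = 1/7, RHS = 7/12.
B: holds — e.g. at (4, 4), both sides equal 0.
C: fails at (6, 7) — LHS = 13/2, RHS = √(42) ≈ 6.481.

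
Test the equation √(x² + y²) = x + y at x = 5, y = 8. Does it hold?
Fails

Substituting x = 5, y = 8:

LHS = √(5² + 8²) = √(89) ≈ 9.434
RHS = 5 + 8 = 13

LHS ≠ RHS, so the equation does not hold at this point.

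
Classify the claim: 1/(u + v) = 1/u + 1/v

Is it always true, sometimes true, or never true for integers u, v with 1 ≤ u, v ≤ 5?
Never true

The claim fails for every pair in the range. For instance at (u, v) = (3, 2): LHS = 1/5, RHS = 5/6.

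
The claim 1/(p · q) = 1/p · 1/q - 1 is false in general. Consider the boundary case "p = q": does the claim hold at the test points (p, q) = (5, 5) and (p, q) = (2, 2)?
At (5, 5): LHS = 1/25 ≠ RHS = -24/25
At (2, 2): LHS = 1/4 ≠ RHS = -3/4

Answer: No, fails at both test points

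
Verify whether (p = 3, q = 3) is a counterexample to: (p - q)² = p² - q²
No

Substituting p = 3, q = 3:
LHS = (3 - 3)² = 0
RHS = 3² - 3² = 0

The sides agree, so this pair does not disprove the claim.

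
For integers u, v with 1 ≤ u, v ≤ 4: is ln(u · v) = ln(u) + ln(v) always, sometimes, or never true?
The identity holds for every pair in the range. For instance at (u, v) = (1, 4): both sides equal ln(4) ≈ 1.386.

Answer: Always true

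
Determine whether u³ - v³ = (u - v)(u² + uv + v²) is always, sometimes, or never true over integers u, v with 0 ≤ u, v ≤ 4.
Always true

The identity holds for every pair in the range. For instance at (u, v) = (4, 1): both sides equal 63.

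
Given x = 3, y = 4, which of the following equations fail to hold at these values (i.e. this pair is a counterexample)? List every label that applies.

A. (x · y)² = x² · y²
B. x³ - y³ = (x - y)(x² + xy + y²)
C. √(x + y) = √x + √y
Evaluating each claim at the given values:
A. LHS = 144, RHS = 144 → holds here (LHS = RHS)
B. LHS = -37, RHS = -37 → holds here (LHS = RHS)
C. LHS = √(7) ≈ 2.646, RHS = √(3) + 2 ≈ 3.732 → fails here (LHS ≠ RHS)

Answer: C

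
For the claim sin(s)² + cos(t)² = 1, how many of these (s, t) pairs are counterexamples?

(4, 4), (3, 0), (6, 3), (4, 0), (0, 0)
3

Testing each pair:
(4, 4): LHS = cos(4)² + sin(4)² = 1, RHS = 1 → satisfies claim
(3, 0): LHS = sin(3)² + 1 ≈ 1.02, RHS = 1 → counterexample
(6, 3): LHS = sin(6)² + cos(3)² ≈ 1.058, RHS = 1 → counterexample
(4, 0): LHS = sin(4)² + 1 ≈ 1.573, RHS = 1 → counterexample
(0, 0): LHS = 1, RHS = 1 → satisfies claim

That makes 3 counterexamples.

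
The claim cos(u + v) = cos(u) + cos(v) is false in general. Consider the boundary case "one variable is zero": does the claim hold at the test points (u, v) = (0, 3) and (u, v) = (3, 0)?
No, fails at both test points

At (0, 3): LHS = cos(3) ≈ -0.99 ≠ RHS = cos(3) + 1 ≈ 0.01001
At (3, 0): LHS = cos(3) ≈ -0.99 ≠ RHS = cos(3) + 1 ≈ 0.01001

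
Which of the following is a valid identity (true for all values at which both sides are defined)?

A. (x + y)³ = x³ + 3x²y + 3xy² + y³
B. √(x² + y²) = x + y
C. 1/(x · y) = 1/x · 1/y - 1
A: holds — e.g. at (4, 5), both sides equal 729.
B: fails at (6, 7) — LHS = √(85) ≈ 9.22, RHS = 13.
C: fails at (1, 3) — LHS = 1/3, RHS = -2/3.

Answer: A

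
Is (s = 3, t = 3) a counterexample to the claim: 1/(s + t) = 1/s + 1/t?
Substituting s = 3, t = 3:
LHS = 1/(3 + 3) = 1/6
RHS = 1/3 + 1/3 = 2/3

Since LHS ≠ RHS, this pair disproves the claim.

Answer: Yes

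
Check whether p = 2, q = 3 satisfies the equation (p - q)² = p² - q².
Fails

Substituting p = 2, q = 3:

LHS = (2 - 3)² = 1
RHS = 2² - 3² = -5

LHS ≠ RHS, so the equation does not hold at this point.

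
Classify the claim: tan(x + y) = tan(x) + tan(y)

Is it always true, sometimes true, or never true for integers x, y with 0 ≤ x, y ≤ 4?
It holds at (x, y) = (3, 0) (both sides equal tan(3) ≈ -0.1425), but fails at (x, y) = (4, 1) (LHS = tan(5) ≈ -3.381, RHS = tan(4) + tan(1) ≈ 2.715).

Answer: Sometimes true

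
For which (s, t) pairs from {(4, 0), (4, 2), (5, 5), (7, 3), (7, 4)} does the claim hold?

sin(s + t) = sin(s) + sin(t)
(4, 0)

Testing each pair:
(4, 0): LHS = sin(4) ≈ -0.7568, RHS = sin(4) ≈ -0.7568 → holds
(4, 2): LHS = sin(6) ≈ -0.2794, RHS = sin(4) + sin(2) ≈ 0.1525 → fails
(5, 5): LHS = sin(10) ≈ -0.544, RHS = 2·sin(5) ≈ -1.918 → fails
(7, 3): LHS = sin(10) ≈ -0.544, RHS = sin(3) + sin(7) ≈ 0.7981 → fails
(7, 4): LHS = sin(11) ≈ -1, RHS = sin(4) + sin(7) ≈ -0.09982 → fails

1 of 5 pairs satisfies the claim.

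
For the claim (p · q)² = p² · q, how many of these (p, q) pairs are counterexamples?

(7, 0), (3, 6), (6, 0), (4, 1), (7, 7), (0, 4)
Testing each pair:
(7, 0): LHS = 0, RHS = 0 → satisfies claim
(3, 6): LHS = 324, RHS = 54 → counterexample
(6, 0): LHS = 0, RHS = 0 → satisfies claim
(4, 1): LHS = 16, RHS = 16 → satisfies claim
(7, 7): LHS = 2401, RHS = 343 → counterexample
(0, 4): LHS = 0, RHS = 0 → satisfies claim

That makes 2 counterexamples.

Answer: 2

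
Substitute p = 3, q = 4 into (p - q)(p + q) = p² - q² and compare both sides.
LHS = (3 - 4)(3 + 4) = -7
RHS = 3² - 4² = -7

LHS = RHS: the two sides agree.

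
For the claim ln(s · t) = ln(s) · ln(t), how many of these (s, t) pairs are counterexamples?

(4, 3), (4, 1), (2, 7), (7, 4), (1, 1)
4

Testing each pair:
(4, 3): LHS = ln(12) ≈ 2.485, RHS = ln(3)·ln(4) ≈ 1.523 → counterexample
(4, 1): LHS = ln(4) ≈ 1.386, RHS = 0 → counterexample
(2, 7): LHS = ln(14) ≈ 2.639, RHS = ln(2)·ln(7) ≈ 1.349 → counterexample
(7, 4): LHS = ln(28) ≈ 3.332, RHS = ln(4)·ln(7) ≈ 2.698 → counterexample
(1, 1): LHS = 0, RHS = 0 → satisfies claim

That makes 4 counterexamples.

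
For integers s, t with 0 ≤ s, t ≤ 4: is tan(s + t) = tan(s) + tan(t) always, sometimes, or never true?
It holds at (s, t) = (0, 0) (both sides equal 0), but fails at (s, t) = (2, 1) (LHS = tan(3) ≈ -0.1425, RHS = tan(2) + tan(1) ≈ -0.6276).

Answer: Sometimes true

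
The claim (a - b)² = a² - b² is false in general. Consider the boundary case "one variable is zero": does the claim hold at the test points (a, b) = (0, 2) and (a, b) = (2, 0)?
At (0, 2): LHS = 4 ≠ RHS = -4
At (2, 0): LHS = 4, RHS = 4 → equal

Answer: Only at (2, 0)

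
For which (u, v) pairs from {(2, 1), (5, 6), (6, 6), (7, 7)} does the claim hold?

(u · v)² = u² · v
Testing each pair:
(2, 1): LHS = 4, RHS = 4 → holds
(5, 6): LHS = 900, RHS = 150 → fails
(6, 6): LHS = 1296, RHS = 216 → fails
(7, 7): LHS = 2401, RHS = 343 → fails

1 of 4 pairs satisfies the claim.

Answer: (2, 1)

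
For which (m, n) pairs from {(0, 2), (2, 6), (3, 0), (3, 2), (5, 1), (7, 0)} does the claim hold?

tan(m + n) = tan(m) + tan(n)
(0, 2), (3, 0), (7, 0)

Testing each pair:
(0, 2): LHS = tan(2) ≈ -2.185, RHS = tan(2) ≈ -2.185 → holds
(2, 6): LHS = tan(8) ≈ -6.8, RHS = tan(2) + tan(6) ≈ -2.476 → fails
(3, 0): LHS = tan(3) ≈ -0.1425, RHS = tan(3) ≈ -0.1425 → holds
(3, 2): LHS = tan(5) ≈ -3.381, RHS = tan(2) + tan(3) ≈ -2.328 → fails
(5, 1): LHS = tan(6) ≈ -0.291, RHS = tan(5) + tan(1) ≈ -1.823 → fails
(7, 0): LHS = tan(7) ≈ 0.8714, RHS = tan(7) ≈ 0.8714 → holds

3 of 6 pairs satisfy the claim.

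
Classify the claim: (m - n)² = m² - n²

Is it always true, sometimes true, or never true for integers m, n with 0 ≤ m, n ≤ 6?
Sometimes true

It holds at (m, n) = (1, 1) (both sides equal 0), but fails at (m, n) = (1, 3) (LHS = 4, RHS = -8).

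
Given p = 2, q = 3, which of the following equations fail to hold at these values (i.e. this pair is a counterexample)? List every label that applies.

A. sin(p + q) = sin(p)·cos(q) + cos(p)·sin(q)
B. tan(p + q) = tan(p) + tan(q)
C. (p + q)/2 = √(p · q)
B, C

Evaluating each claim at the given values:
A. LHS = sin(5) ≈ -0.9589, RHS = sin(2)·cos(3) + sin(3)·cos(2) ≈ -0.9589 → holds here (LHS = RHS)
B. LHS = tan(5) ≈ -3.381, RHS = tan(2) + tan(3) ≈ -2.328 → fails here (LHS ≠ RHS)
C. LHS = 5/2, RHS = √(6) ≈ 2.449 → fails here (LHS ≠ RHS)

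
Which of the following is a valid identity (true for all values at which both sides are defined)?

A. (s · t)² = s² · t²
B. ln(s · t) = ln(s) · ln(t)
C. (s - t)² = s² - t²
A: holds — e.g. at (3, 5), both sides equal 225.
B: fails at (3, 7) — LHS = ln(21) ≈ 3.045, RHS = ln(3)·ln(7) ≈ 2.138.
C: fails at (2, 5) — LHS = 9, RHS = -21.

Answer: A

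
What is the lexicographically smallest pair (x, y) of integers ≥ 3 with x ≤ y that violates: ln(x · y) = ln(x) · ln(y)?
(x, y) = (3, 3)

Substituting (3, 3) into the claim:
LHS = ln(3 · 3) = ln(9) ≈ 2.197
RHS = ln(3) · ln(3) = ln(3)² ≈ 1.207

Since LHS ≠ RHS, this pair disproves the claim, and no lexicographically smaller pair (x ≤ y, integers ≥ 3) does.

For instance (4, 9) is also a counterexample (LHS = ln(36) ≈ 3.584, RHS = ln(4)·ln(9) ≈ 3.046), but it's lexicographically larger.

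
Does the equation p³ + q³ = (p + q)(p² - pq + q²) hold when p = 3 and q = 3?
Substituting p = 3, q = 3:

LHS = 3³ + 3³ = 54
RHS = (3 + 3)(3² - 3·3 + 3²) = 54

LHS = RHS, so the equation holds at this point.

Answer: Holds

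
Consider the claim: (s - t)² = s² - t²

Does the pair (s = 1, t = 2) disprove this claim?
Yes

Substituting s = 1, t = 2:
LHS = (1 - 2)² = 1
RHS = 1² - 2² = -3

Since LHS ≠ RHS, this pair disproves the claim.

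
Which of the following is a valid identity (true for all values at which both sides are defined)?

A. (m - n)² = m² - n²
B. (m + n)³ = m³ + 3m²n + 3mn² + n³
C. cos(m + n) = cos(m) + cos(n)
A: fails at (4, 5) — LHS = 1, RHS = -9.
B: holds — e.g. at (2, 3), both sides equal 125.
C: fails at (1, 1) — LHS = cos(2) ≈ -0.4161, RHS = 2·cos(1) ≈ 1.081.

Answer: B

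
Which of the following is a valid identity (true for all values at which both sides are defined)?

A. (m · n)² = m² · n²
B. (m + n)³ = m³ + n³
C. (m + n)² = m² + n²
A: holds — e.g. at (6, 7), both sides equal 1764.
B: fails at (1, 1) — LHS = 8, RHS = 2.
C: fails at (3, 7) — LHS = 100, RHS = 58.

Answer: A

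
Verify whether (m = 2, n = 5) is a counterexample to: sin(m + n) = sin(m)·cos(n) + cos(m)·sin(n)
No

Substituting m = 2, n = 5:
LHS = sin(2 + 5) = sin(7) ≈ 0.657
RHS = sin(2)·cos(5) + cos(2)·sin(5) = sin(2)·cos(5) + sin(5)·cos(2) ≈ 0.657

The sides agree, so this pair does not disprove the claim.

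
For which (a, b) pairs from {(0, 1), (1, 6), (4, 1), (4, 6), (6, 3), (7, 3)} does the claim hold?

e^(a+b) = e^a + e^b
None

Testing each pair:
(0, 1): LHS = e ≈ 2.718, RHS = 1 + e ≈ 3.718 → fails
(1, 6): LHS = e^7 ≈ 1097, RHS = e + e^6 ≈ 406.1 → fails
(4, 1): LHS = e^5 ≈ 148.4, RHS = e + e^4 ≈ 57.32 → fails
(4, 6): LHS = e^10 ≈ 22026.5, RHS = e^4 + e^6 ≈ 458 → fails
(6, 3): LHS = e^9 ≈ 8103, RHS = e^3 + e^6 ≈ 423.5 → fails
(7, 3): LHS = e^10 ≈ 22026.5, RHS = e^3 + e^7 ≈ 1117 → fails

No pair satisfies the claim.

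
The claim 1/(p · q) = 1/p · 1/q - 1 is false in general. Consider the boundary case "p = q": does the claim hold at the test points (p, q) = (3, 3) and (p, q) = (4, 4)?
At (3, 3): LHS = 1/9 ≠ RHS = -8/9
At (4, 4): LHS = 1/16 ≠ RHS = -15/16

Answer: No, fails at both test points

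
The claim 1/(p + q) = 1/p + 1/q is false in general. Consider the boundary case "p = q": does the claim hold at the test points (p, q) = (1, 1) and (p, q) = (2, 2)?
No, fails at both test points

At (1, 1): LHS = 1/2 ≠ RHS = 2
At (2, 2): LHS = 1/4 ≠ RHS = 1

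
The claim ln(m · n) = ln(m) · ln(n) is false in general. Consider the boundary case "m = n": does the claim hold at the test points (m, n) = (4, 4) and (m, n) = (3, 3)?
At (4, 4): LHS = ln(16) ≈ 2.773 ≠ RHS = ln(4)² ≈ 1.922
At (3, 3): LHS = ln(9) ≈ 2.197 ≠ RHS = ln(3)² ≈ 1.207

Answer: No, fails at both test points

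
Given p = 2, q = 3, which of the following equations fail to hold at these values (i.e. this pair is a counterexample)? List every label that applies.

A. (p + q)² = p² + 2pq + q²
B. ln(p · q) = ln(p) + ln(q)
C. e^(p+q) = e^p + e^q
C

Evaluating each claim at the given values:
A. LHS = 25, RHS = 25 → holds here (LHS = RHS)
B. LHS = ln(6) ≈ 1.792, RHS = ln(2) + ln(3) ≈ 1.792 → holds here (LHS = RHS)
C. LHS = e^5 ≈ 148.4, RHS = e^2 + e^3 ≈ 27.47 → fails here (LHS ≠ RHS)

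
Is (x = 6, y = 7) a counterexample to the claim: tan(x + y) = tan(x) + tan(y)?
Yes

Substituting x = 6, y = 7:
LHS = tan(6 + 7) = tan(13) ≈ 0.463
RHS = tan(6) + tan(7) ≈ 0.5804

Since LHS ≠ RHS, this pair disproves the claim.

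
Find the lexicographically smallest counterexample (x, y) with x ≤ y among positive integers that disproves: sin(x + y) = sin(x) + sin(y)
Substituting (1, 1) into the claim:
LHS = sin(1 + 1) = sin(2) ≈ 0.9093
RHS = sin(1) + sin(1) = 2·sin(1) ≈ 1.683

Since LHS ≠ RHS, this pair disproves the claim, and no lexicographically smaller pair (x ≤ y, positive integers) does.

For instance (2, 7) is also a counterexample (LHS = sin(9) ≈ 0.4121, RHS = sin(7) + sin(2) ≈ 1.566), but it's lexicographically larger.

Answer: (x, y) = (1, 1)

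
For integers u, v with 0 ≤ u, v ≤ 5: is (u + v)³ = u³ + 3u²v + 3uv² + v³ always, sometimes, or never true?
The identity holds for every pair in the range. For instance at (u, v) = (0, 2): both sides equal 8.

Answer: Always true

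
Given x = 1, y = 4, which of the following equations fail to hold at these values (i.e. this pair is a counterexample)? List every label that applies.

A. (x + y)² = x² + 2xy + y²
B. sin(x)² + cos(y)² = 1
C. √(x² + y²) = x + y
B, C

Evaluating each claim at the given values:
A. LHS = 25, RHS = 25 → holds here (LHS = RHS)
B. LHS = cos(4)² + sin(1)² ≈ 1.135, RHS = 1 → fails here (LHS ≠ RHS)
C. LHS = √(17) ≈ 4.123, RHS = 5 → fails here (LHS ≠ RHS)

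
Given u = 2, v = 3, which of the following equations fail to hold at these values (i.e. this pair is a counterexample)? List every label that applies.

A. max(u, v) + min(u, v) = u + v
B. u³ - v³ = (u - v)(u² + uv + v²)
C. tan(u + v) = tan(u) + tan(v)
Evaluating each claim at the given values:
A. LHS = 5, RHS = 5 → holds here (LHS = RHS)
B. LHS = -19, RHS = -19 → holds here (LHS = RHS)
C. LHS = tan(5) ≈ -3.381, RHS = tan(2) + tan(3) ≈ -2.328 → fails here (LHS ≠ RHS)

Answer: C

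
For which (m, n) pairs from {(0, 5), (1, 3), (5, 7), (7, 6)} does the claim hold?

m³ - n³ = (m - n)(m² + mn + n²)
All pairs

Testing each pair:
(0, 5): LHS = -125, RHS = -125 → holds
(1, 3): LHS = -26, RHS = -26 → holds
(5, 7): LHS = -218, RHS = -218 → holds
(7, 6): LHS = 127, RHS = 127 → holds

Every pair satisfies the claim.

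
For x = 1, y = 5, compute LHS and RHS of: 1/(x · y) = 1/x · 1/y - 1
LHS = 1/(1 · 5) = 1/5
RHS = 1/1 · 1/5 - 1 = -4/5

LHS ≠ RHS, so the equation does not hold here.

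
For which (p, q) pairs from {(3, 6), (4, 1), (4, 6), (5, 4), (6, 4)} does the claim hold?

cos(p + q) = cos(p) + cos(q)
None

Testing each pair:
(3, 6): LHS = cos(9) ≈ -0.9111, RHS = cos(3) + cos(6) ≈ -0.02982 → fails
(4, 1): LHS = cos(5) ≈ 0.2837, RHS = cos(4) + cos(1) ≈ -0.1133 → fails
(4, 6): LHS = cos(10) ≈ -0.8391, RHS = cos(4) + cos(6) ≈ 0.3065 → fails
(5, 4): LHS = cos(9) ≈ -0.9111, RHS = cos(4) + cos(5) ≈ -0.37 → fails
(6, 4): LHS = cos(10) ≈ -0.8391, RHS = cos(4) + cos(6) ≈ 0.3065 → fails

No pair satisfies the claim.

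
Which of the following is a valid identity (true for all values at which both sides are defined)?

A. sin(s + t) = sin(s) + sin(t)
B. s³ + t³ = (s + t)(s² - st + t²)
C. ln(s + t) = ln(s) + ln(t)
B

A: fails at (2, 5) — LHS = sin(7) ≈ 0.657, RHS = sin(5) + sin(2) ≈ -0.04963.
B: holds — e.g. at (4, 5), both sides equal 189.
C: fails at (1, 3) — LHS = ln(4) ≈ 1.386, RHS = ln(3) ≈ 1.099.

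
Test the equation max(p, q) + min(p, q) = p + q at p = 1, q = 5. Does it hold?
Substituting p = 1, q = 5:

LHS = max(1, 5) + min(1, 5) = 6
RHS = 1 + 5 = 6

LHS = RHS, so the equation holds at this point.

Answer: Holds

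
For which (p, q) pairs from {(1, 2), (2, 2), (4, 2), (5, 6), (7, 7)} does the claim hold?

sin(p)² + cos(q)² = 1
(2, 2), (7, 7)

Testing each pair:
(1, 2): LHS = cos(2)² + sin(1)² ≈ 0.8813, RHS = 1 → fails
(2, 2): LHS = cos(2)² + sin(2)² = 1, RHS = 1 → holds
(4, 2): LHS = cos(2)² + sin(4)² ≈ 0.7459, RHS = 1 → fails
(5, 6): LHS = sin(5)² + cos(6)² ≈ 1.841, RHS = 1 → fails
(7, 7): LHS = sin(7)² + cos(7)² = 1, RHS = 1 → holds

2 of 5 pairs satisfy the claim.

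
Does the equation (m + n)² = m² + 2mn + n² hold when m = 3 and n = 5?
Substituting m = 3, n = 5:

LHS = (3 + 5)² = 64
RHS = 3² + 2·3·5 + 5² = 64

LHS = RHS, so the equation holds at this point.

Answer: Holds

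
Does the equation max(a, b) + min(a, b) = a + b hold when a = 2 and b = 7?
Substituting a = 2, b = 7:

LHS = max(2, 7) + min(2, 7) = 9
RHS = 2 + 7 = 9

LHS = RHS, so the equation holds at this point.

Answer: Holds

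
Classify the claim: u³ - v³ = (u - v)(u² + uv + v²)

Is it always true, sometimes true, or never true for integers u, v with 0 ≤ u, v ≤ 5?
The identity holds for every pair in the range. For instance at (u, v) = (5, 5): both sides equal 0.

Answer: Always true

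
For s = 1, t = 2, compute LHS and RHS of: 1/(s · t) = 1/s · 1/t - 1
LHS = 1/(1 · 2) = 1/2
RHS = 1/1 · 1/2 - 1 = -1/2

LHS ≠ RHS, so the equation does not hold here.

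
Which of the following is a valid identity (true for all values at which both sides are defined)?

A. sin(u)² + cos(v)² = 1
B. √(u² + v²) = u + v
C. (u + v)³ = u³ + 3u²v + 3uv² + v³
C

A: fails at (1, 5) — LHS = cos(5)² + sin(1)² ≈ 0.7885, RHS = 1.
B: fails at (3, 5) — LHS = √(34) ≈ 5.831, RHS = 8.
C: holds — e.g. at (3, 4), both sides equal 343.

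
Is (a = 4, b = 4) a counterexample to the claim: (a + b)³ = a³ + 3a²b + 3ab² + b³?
Substituting a = 4, b = 4:
LHS = (4 + 4)³ = 512
RHS = 4³ + 3·4²·4 + 3·4·4² + 4³ = 512

The sides agree, so this pair does not disprove the claim.

Answer: No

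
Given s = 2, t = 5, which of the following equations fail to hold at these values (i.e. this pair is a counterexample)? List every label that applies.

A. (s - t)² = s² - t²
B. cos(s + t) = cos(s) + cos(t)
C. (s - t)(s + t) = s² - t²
Evaluating each claim at the given values:
A. LHS = 9, RHS = -21 → fails here (LHS ≠ RHS)
B. LHS = cos(7) ≈ 0.7539, RHS = cos(2) + cos(5) ≈ -0.1325 → fails here (LHS ≠ RHS)
C. LHS = -21, RHS = -21 → holds here (LHS = RHS)

Answer: A, B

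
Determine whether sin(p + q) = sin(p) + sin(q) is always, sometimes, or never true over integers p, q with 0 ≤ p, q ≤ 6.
Sometimes true

It holds at (p, q) = (0, 6) (both sides equal sin(6) ≈ -0.2794), but fails at (p, q) = (3, 6) (LHS = sin(9) ≈ 0.4121, RHS = sin(6) + sin(3) ≈ -0.1383).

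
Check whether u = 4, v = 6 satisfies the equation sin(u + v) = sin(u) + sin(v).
Fails

Substituting u = 4, v = 6:

LHS = sin(4 + 6) = sin(10) ≈ -0.544
RHS = sin(4) + sin(6) ≈ -1.036

LHS ≠ RHS, so the equation does not hold at this point.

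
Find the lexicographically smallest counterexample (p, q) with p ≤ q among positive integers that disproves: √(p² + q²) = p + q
(p, q) = (1, 1)

Substituting (1, 1) into the claim:
LHS = √(1² + 1²) = √(2) ≈ 1.414
RHS = 1 + 1 = 2

Since LHS ≠ RHS, this pair disproves the claim, and no lexicographically smaller pair (p ≤ q, positive integers) does.

For instance (6, 7) is also a counterexample (LHS = √(85) ≈ 9.22, RHS = 13), but it's lexicographically larger.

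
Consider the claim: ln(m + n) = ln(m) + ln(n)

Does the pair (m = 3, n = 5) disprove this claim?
Yes

Substituting m = 3, n = 5:
LHS = ln(3 + 5) = ln(8) ≈ 2.079
RHS = ln(3) + ln(5) ≈ 2.708

Since LHS ≠ RHS, this pair disproves the claim.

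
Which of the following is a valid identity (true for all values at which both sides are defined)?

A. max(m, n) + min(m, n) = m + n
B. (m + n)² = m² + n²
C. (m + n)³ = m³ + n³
A

A: holds — e.g. at (1, 3), both sides equal 4.
B: fails at (5, 8) — LHS = 169, RHS = 89.
C: fails at (4, 6) — LHS = 1000, RHS = 280.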